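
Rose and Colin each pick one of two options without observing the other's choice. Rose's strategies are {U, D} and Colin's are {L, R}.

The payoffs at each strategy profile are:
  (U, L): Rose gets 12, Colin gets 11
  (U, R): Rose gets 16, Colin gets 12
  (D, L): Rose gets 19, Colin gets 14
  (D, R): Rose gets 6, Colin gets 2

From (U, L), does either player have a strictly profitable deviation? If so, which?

Rose at (U, L) earns 12; deviating to D yields 19 — a strict improvement.
Colin earns 11; deviating to R yields 12 — a strict improvement.
Both Rose and Colin have strictly profitable deviations.

Both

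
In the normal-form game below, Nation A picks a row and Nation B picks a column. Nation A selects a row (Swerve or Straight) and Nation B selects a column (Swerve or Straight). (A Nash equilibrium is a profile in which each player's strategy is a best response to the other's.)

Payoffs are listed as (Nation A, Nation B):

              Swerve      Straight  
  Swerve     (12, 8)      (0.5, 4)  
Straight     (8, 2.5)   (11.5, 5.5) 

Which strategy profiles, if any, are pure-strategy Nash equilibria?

(Swerve, Swerve) and (Straight, Straight)

(Swerve, Swerve): Nation A gets 12 ≥ 8 from Straight, and Nation B gets 8 ≥ 4 from Straight — Nash equilibrium.
(Swerve, Straight): Nation A prefers Straight (11.5 > 0.5); Nation B prefers Swerve (8 > 4) — not an equilibrium.
(Straight, Swerve): Nation A prefers Swerve (12 > 8); Nation B prefers Straight (5.5 > 2.5) — not an equilibrium.
(Straight, Straight): Nation A gets 11.5 ≥ 0.5 from Swerve, and Nation B gets 5.5 ≥ 2.5 from Swerve — Nash equilibrium.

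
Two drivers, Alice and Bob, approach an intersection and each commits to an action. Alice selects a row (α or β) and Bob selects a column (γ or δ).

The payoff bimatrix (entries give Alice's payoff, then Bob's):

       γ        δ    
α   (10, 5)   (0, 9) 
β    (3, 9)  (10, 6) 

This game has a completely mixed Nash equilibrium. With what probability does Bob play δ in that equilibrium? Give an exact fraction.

Let q be the probability that Bob plays γ. In a completely mixed equilibrium, Alice must be indifferent between α and β.
Alice's expected payoff from α is 10q; from β it is 3q + 10(1−q).
Setting these equal: 10q = −7q + 10, so q = 10/17.
Therefore Bob plays δ with probability 1 − 10/17 = 7/17.

7/17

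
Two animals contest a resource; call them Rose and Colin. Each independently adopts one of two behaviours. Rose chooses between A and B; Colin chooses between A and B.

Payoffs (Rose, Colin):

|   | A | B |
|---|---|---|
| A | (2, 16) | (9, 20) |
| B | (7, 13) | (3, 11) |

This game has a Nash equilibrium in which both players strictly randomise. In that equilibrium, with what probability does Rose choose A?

Let r be the probability that Rose plays A. In a completely mixed equilibrium, Colin must be indifferent between A and B.
Colin's expected payoff from A is 16r + 13(1−r); from B it is 20r + 11(1−r).
Setting these equal: 3r + 13 = 9r + 11, so r = 1/3.

1/3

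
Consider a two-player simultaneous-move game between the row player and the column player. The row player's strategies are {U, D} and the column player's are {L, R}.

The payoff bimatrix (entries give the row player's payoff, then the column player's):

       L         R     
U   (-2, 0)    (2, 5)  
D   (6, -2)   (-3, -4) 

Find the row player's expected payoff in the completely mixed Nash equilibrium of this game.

First find q, the probability the column player plays L, from the row player's indifference between U and D: −2q + 2(1−q) = 6q − 3(1−q), giving q = 5/13.
Since the row player is indifferent in equilibrium, the row player's expected payoff equals the payoff from either row against (5/13, 8/13). Using U: −2(5/13) + 2(8/13) = 6/13.

6/13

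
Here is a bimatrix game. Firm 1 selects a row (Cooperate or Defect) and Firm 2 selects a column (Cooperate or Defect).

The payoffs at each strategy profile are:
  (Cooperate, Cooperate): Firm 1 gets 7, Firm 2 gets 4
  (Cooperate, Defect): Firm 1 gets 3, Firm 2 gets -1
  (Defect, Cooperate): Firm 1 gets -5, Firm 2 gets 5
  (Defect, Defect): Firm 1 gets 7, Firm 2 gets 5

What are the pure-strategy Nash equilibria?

(Cooperate, Cooperate) and (Defect, Defect)

(Cooperate, Cooperate): Firm 1 gets 7 ≥ -5 from Defect, and Firm 2 gets 4 ≥ -1 from Defect — Nash equilibrium.
(Cooperate, Defect): Firm 1 prefers Defect (7 > 3); Firm 2 prefers Cooperate (4 > -1) — not an equilibrium.
(Defect, Cooperate): Firm 1 prefers Cooperate (7 > -5) — not an equilibrium.
(Defect, Defect): Firm 1 gets 7 ≥ 3 from Cooperate, and Firm 2 gets 5 ≥ 5 from Cooperate — Nash equilibrium.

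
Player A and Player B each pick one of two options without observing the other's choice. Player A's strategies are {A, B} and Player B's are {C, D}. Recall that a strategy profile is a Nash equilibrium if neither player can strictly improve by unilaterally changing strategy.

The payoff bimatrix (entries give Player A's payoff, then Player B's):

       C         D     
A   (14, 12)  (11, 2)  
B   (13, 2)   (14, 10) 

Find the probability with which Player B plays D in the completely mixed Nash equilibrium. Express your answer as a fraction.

1/4

Let q be the probability that Player B plays C. In a completely mixed equilibrium, Player A must be indifferent between A and B.
Player A's expected payoff from A is 14q + 11(1−q); from B it is 13q + 14(1−q).
Setting these equal: 3q + 11 = −q + 14, so q = 3/4.
Therefore Player B plays D with probability 1 − 3/4 = 1/4.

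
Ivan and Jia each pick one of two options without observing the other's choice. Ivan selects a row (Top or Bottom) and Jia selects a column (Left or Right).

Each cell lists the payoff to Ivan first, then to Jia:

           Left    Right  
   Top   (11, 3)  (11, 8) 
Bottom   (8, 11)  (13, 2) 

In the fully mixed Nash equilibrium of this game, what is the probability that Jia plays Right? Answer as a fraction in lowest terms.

Let c be the probability that Jia plays Left. In a completely mixed equilibrium, Ivan must be indifferent between Top and Bottom.
Ivan's expected payoff from Top is 11c + 11(1−c); from Bottom it is 8c + 13(1−c).
Setting these equal: 11 = −5c + 13, so c = 2/5.
Therefore Jia plays Right with probability 1 − 2/5 = 3/5.

3/5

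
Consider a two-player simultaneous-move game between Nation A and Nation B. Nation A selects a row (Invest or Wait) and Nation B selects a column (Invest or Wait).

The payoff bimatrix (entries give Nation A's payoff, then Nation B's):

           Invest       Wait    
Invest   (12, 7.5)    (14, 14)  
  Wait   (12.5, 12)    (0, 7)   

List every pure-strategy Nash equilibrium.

(Invest, Wait) and (Wait, Invest)

(Invest, Invest): Nation A prefers Wait (12.5 > 12); Nation B prefers Wait (14 > 7.5) — not an equilibrium.
(Invest, Wait): Nation A gets 14 ≥ 0 from Wait, and Nation B gets 14 ≥ 7.5 from Invest — Nash equilibrium.
(Wait, Invest): Nation A gets 12.5 ≥ 12 from Invest, and Nation B gets 12 ≥ 7 from Wait — Nash equilibrium.
(Wait, Wait): Nation A prefers Invest (14 > 0); Nation B prefers Invest (12 > 7) — not an equilibrium.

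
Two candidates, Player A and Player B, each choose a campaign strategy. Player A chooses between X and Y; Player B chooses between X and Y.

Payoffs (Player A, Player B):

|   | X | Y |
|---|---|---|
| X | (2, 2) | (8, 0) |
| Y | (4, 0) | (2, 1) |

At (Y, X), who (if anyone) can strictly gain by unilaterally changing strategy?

Player A at (Y, X) earns 4; deviating to X yields 2 — not better.
Player B earns 0; deviating to Y yields 1 — a strict improvement.
Only Player B has a strictly profitable deviation.

Player B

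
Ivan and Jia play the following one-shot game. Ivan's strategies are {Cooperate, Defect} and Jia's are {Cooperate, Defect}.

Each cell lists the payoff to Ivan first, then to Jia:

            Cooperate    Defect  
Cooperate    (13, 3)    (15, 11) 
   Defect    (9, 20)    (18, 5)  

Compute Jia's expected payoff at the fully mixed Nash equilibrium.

First find x, the probability Ivan plays Cooperate, from Jia's indifference between Cooperate and Defect: 3x + 20(1−x) = 11x + 5(1−x), giving x = 15/23.
Since Jia is indifferent in equilibrium, Jia's expected payoff equals the payoff from either column against (15/23, 8/23). Using Cooperate: 3(15/23) + 20(8/23) = 205/23.

205/23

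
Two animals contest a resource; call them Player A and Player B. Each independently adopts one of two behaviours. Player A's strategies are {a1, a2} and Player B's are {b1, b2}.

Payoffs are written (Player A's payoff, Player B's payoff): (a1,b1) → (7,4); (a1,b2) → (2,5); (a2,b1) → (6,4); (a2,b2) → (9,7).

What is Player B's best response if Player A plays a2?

Against a2, Player B earns 4 from b1 and 7 from b2.
So b2 is the best response.

b2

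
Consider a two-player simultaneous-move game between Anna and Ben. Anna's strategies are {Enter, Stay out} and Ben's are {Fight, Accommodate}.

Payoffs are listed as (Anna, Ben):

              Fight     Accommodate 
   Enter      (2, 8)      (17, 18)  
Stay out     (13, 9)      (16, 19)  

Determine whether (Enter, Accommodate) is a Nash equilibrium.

At (Enter, Accommodate), Anna earns 17; switching to Stay out would give 16, so Anna has no profitable deviation.
Ben earns 18; switching to Fight would give 8, so Ben has no profitable deviation.
Neither player can gain by a unilateral deviation, so this profile is a Nash equilibrium.

Yes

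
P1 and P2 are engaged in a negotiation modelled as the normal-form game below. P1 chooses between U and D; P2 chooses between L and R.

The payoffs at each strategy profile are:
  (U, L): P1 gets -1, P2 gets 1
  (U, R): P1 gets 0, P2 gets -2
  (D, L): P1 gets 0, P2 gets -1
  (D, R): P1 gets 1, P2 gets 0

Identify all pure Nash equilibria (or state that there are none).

(D, R)

(U, L): P1 prefers D (0 > -1) — not an equilibrium.
(U, R): P1 prefers D (1 > 0); P2 prefers L (1 > -2) — not an equilibrium.
(D, L): P2 prefers R (0 > -1) — not an equilibrium.
(D, R): P1 gets 1 ≥ 0 from U, and P2 gets 0 ≥ -1 from L — Nash equilibrium.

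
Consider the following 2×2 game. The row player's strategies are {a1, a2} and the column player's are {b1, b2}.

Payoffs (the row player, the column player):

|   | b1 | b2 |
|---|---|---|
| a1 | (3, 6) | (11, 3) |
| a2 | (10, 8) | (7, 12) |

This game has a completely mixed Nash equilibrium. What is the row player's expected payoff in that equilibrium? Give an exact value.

89/11

First find q, the probability the column player plays b1, from the row player's indifference between a1 and a2: 3q + 11(1−q) = 10q + 7(1−q), giving q = 4/11.
Since the row player is indifferent in equilibrium, the row player's expected payoff equals the payoff from either row against (4/11, 7/11). Using a1: 3(4/11) + 11(7/11) = 89/11.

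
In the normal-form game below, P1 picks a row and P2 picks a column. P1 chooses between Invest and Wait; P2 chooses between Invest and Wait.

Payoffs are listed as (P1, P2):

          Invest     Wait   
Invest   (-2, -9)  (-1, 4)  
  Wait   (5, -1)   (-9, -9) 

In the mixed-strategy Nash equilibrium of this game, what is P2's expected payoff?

-85/21

First find p, the probability P1 plays Invest, from P2's indifference between Invest and Wait: −9p − (1−p) = 4p − 9(1−p), giving p = 8/21.
Since P2 is indifferent in equilibrium, P2's expected payoff equals the payoff from either column against (8/21, 13/21). Using Invest: −9(8/21) − (13/21) = -85/21.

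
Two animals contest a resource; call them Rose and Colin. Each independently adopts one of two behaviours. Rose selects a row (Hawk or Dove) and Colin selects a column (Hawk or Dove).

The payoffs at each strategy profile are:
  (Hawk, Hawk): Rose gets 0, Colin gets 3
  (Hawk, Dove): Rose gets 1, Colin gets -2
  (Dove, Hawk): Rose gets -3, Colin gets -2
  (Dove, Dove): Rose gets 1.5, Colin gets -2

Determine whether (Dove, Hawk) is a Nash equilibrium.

No

At (Dove, Hawk), Rose earns -3; switching to Hawk would give 0, so Rose would deviate.
Colin earns -2; switching to Dove would give -2, so Colin has no profitable deviation.
Since at least one player can profitably deviate, this is not a Nash equilibrium.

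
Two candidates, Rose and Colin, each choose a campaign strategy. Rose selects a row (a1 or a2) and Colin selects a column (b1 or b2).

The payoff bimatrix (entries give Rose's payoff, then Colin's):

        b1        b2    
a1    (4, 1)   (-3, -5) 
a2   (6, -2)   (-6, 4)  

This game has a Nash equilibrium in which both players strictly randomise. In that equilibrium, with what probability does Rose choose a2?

1/2

Let p be the probability that Rose plays a1. In a completely mixed equilibrium, Colin must be indifferent between b1 and b2.
Colin's expected payoff from b1 is p − 2(1−p); from b2 it is −5p + 4(1−p).
Setting these equal: 3p − 2 = −9p + 4, so p = 1/2.
Therefore Rose plays a2 with probability 1 − 1/2 = 1/2.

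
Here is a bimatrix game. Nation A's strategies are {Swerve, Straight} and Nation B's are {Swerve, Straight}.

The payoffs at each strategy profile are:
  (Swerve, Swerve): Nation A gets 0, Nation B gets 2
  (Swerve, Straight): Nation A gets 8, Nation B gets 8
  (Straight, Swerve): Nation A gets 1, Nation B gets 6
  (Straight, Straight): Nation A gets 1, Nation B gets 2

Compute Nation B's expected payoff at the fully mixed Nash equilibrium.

First find x, the probability Nation A plays Swerve, from Nation B's indifference between Swerve and Straight: 2x + 6(1−x) = 8x + 2(1−x), giving x = 2/5.
Since Nation B is indifferent in equilibrium, Nation B's expected payoff equals the payoff from either column against (2/5, 3/5). Using Swerve: 2(2/5) + 6(3/5) = 22/5.

22/5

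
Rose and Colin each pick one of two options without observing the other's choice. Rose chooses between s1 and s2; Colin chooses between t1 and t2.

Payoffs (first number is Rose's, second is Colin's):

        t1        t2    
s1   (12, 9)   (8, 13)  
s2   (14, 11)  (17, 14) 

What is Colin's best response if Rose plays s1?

t2

Against s1, Colin earns 9 from t1 and 13 from t2.
So t2 is the best response.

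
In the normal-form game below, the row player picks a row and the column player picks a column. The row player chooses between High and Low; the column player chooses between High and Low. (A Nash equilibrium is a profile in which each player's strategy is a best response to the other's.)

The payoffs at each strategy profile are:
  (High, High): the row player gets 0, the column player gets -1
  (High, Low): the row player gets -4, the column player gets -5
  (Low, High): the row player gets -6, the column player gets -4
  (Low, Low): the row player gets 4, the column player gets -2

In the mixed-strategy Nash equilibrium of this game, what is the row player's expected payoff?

First find y, the probability the column player plays High, from the row player's indifference between High and Low: −4(1−y) = −6y + 4(1−y), giving y = 4/7.
Since the row player is indifferent in equilibrium, the row player's expected payoff equals the payoff from either row against (4/7, 3/7). Using High: −4(3/7) = -12/7.

-12/7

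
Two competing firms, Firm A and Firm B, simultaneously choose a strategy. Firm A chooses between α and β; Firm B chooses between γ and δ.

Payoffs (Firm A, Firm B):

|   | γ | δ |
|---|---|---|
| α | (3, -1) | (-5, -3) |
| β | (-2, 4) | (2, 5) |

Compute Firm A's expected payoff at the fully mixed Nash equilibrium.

First find q, the probability Firm B plays γ, from Firm A's indifference between α and β: 3q − 5(1−q) = −2q + 2(1−q), giving q = 7/12.
Since Firm A is indifferent in equilibrium, Firm A's expected payoff equals the payoff from either row against (7/12, 5/12). Using α: 3(7/12) − 5(5/12) = -1/3.

-1/3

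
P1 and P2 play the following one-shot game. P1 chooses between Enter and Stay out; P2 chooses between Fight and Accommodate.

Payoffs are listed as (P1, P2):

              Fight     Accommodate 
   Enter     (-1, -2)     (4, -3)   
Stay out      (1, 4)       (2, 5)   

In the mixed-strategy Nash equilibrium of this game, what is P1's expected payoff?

3/2

First find q, the probability P2 plays Fight, from P1's indifference between Enter and Stay out: −q + 4(1−q) = q + 2(1−q), giving q = 1/2.
Since P1 is indifferent in equilibrium, P1's expected payoff equals the payoff from either row against (1/2, 1/2). Using Enter: −(1/2) + 4(1/2) = 3/2.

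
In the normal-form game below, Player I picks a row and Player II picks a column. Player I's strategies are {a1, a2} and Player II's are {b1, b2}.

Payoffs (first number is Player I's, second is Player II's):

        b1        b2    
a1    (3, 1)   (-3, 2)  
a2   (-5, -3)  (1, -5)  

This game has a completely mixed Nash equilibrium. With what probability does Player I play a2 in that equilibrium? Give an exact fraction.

1/3

Let x be the probability that Player I plays a1. In a completely mixed equilibrium, Player II must be indifferent between b1 and b2.
Player II's expected payoff from b1 is x − 3(1−x); from b2 it is 2x − 5(1−x).
Setting these equal: 4x − 3 = 7x − 5, so x = 2/3.
Therefore Player I plays a2 with probability 1 − 2/3 = 1/3.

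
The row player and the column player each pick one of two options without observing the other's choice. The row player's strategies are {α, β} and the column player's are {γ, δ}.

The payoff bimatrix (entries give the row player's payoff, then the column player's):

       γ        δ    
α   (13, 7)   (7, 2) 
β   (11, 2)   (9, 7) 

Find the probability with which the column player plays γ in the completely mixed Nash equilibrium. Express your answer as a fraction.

1/2

Let y be the probability that the column player plays γ. In a completely mixed equilibrium, the row player must be indifferent between α and β.
The row player's expected payoff from α is 13y + 7(1−y); from β it is 11y + 9(1−y).
Setting these equal: 6y + 7 = 2y + 9, so y = 1/2.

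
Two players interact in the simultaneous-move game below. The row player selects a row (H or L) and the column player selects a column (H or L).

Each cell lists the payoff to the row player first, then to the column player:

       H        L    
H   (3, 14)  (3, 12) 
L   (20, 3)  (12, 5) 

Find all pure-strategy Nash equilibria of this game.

(L, L)

(H, H): the row player prefers L (20 > 3) — not an equilibrium.
(H, L): the row player prefers L (12 > 3); the column player prefers H (14 > 12) — not an equilibrium.
(L, H): the column player prefers L (5 > 3) — not an equilibrium.
(L, L): the row player gets 12 ≥ 3 from H, and the column player gets 5 ≥ 3 from H — Nash equilibrium.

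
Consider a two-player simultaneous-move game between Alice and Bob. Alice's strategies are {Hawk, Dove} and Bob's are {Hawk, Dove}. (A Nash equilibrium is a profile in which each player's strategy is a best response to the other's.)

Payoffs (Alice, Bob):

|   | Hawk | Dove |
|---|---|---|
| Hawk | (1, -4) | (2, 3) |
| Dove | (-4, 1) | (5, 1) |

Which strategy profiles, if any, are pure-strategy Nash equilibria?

(Hawk, Hawk): Bob prefers Dove (3 > -4) — not an equilibrium.
(Hawk, Dove): Alice prefers Dove (5 > 2) — not an equilibrium.
(Dove, Hawk): Alice prefers Hawk (1 > -4) — not an equilibrium.
(Dove, Dove): Alice gets 5 ≥ 2 from Hawk, and Bob gets 1 ≥ 1 from Hawk — Nash equilibrium.

(Dove, Dove)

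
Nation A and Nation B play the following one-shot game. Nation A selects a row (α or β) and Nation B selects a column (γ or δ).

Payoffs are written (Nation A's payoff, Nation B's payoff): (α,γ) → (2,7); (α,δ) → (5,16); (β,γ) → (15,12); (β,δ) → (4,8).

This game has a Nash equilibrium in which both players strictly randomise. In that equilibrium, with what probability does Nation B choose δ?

Let c be the probability that Nation B plays γ. In a completely mixed equilibrium, Nation A must be indifferent between α and β.
Nation A's expected payoff from α is 2c + 5(1−c); from β it is 15c + 4(1−c).
Setting these equal: −3c + 5 = 11c + 4, so c = 1/14.
Therefore Nation B plays δ with probability 1 − 1/14 = 13/14.

13/14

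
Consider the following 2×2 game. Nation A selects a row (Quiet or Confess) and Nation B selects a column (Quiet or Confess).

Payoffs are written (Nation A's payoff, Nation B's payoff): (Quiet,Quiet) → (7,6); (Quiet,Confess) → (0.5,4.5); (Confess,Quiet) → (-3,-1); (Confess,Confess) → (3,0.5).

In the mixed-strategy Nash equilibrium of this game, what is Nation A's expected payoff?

9/5

First find q, the probability Nation B plays Quiet, from Nation A's indifference between Quiet and Confess: 7q + 0.5(1−q) = −3q + 3(1−q), giving q = 1/5.
Since Nation A is indifferent in equilibrium, Nation A's expected payoff equals the payoff from either row against (1/5, 4/5). Using Quiet: 7(1/5) + 0.5(4/5) = 9/5.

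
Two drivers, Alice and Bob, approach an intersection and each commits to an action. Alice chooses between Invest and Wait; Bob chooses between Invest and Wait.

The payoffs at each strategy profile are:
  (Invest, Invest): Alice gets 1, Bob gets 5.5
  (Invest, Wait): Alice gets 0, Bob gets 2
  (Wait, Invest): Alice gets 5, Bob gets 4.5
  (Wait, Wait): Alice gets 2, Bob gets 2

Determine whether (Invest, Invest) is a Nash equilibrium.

At (Invest, Invest), Alice earns 1; switching to Wait would give 5, so Alice would deviate.
Bob earns 5.5; switching to Wait would give 2, so Bob has no profitable deviation.
Since at least one player can profitably deviate, this is not a Nash equilibrium.

No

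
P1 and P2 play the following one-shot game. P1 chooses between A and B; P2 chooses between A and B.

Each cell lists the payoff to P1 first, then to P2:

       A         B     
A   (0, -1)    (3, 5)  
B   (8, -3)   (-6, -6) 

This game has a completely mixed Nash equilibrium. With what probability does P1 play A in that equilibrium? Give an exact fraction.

Let r be the probability that P1 plays A. In a completely mixed equilibrium, P2 must be indifferent between A and B.
P2's expected payoff from A is −r − 3(1−r); from B it is 5r − 6(1−r).
Setting these equal: 2r − 3 = 11r − 6, so r = 1/3.

1/3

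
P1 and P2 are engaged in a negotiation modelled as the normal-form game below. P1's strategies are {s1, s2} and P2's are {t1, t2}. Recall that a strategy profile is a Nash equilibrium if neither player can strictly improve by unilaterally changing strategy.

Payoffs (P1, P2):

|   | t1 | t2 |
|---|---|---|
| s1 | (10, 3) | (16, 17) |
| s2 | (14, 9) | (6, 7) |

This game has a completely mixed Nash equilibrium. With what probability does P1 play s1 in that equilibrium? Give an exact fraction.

1/8

Let r be the probability that P1 plays s1. In a completely mixed equilibrium, P2 must be indifferent between t1 and t2.
P2's expected payoff from t1 is 3r + 9(1−r); from t2 it is 17r + 7(1−r).
Setting these equal: −6r + 9 = 10r + 7, so r = 1/8.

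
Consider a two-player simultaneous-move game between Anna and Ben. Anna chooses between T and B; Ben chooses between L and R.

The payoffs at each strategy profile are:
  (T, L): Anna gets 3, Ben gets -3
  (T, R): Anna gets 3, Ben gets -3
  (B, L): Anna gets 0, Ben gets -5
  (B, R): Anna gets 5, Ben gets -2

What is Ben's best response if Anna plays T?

either — both L and R are best responses

Against T, Ben earns -3 from L and -3 from R.
So either strategy is a best response.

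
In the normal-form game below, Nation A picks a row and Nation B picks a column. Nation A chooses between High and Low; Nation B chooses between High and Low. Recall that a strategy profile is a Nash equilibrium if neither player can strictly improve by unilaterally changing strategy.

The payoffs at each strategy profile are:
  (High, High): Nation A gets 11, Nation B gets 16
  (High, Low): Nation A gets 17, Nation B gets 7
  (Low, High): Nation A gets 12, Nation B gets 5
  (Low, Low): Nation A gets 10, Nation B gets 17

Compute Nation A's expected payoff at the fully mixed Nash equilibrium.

47/4

First find y, the probability Nation B plays High, from Nation A's indifference between High and Low: 11y + 17(1−y) = 12y + 10(1−y), giving y = 7/8.
Since Nation A is indifferent in equilibrium, Nation A's expected payoff equals the payoff from either row against (7/8, 1/8). Using High: 11(7/8) + 17(1/8) = 47/4.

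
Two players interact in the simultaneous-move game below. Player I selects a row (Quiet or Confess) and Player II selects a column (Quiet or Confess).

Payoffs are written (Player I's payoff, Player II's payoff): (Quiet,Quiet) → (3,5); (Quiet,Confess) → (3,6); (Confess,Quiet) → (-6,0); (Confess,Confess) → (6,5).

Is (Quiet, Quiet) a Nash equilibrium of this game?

At (Quiet, Quiet), Player I earns 3; switching to Confess would give -6, so Player I has no profitable deviation.
Player II earns 5; switching to Confess would give 6, so Player II would deviate.
Since at least one player can profitably deviate, this is not a Nash equilibrium.

No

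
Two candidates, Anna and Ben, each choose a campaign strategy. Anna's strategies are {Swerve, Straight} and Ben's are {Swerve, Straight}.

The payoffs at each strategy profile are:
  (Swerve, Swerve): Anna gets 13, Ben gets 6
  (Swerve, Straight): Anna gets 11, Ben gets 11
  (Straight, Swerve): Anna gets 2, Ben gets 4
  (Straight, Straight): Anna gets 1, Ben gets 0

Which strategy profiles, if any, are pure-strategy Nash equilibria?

(Swerve, Straight)

(Swerve, Swerve): Ben prefers Straight (11 > 6) — not an equilibrium.
(Swerve, Straight): Anna gets 11 ≥ 1 from Straight, and Ben gets 11 ≥ 6 from Swerve — Nash equilibrium.
(Straight, Swerve): Anna prefers Swerve (13 > 2) — not an equilibrium.
(Straight, Straight): Anna prefers Swerve (11 > 1); Ben prefers Swerve (4 > 0) — not an equilibrium.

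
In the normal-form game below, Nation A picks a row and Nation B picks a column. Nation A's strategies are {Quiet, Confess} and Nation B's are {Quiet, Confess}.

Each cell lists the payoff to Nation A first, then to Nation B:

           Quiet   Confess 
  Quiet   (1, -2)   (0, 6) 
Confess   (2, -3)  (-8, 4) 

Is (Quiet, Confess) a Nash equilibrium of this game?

Yes

At (Quiet, Confess), Nation A earns 0; switching to Confess would give -8, so Nation A has no profitable deviation.
Nation B earns 6; switching to Quiet would give -2, so Nation B has no profitable deviation.
Neither player can gain by a unilateral deviation, so this profile is a Nash equilibrium.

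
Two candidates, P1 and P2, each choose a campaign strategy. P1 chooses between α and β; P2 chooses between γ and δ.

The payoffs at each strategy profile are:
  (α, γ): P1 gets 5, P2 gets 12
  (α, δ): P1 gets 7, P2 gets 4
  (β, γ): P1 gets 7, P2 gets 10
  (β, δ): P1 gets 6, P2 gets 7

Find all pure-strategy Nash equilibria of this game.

(α, γ): P1 prefers β (7 > 5) — not an equilibrium.
(α, δ): P2 prefers γ (12 > 4) — not an equilibrium.
(β, γ): P1 gets 7 ≥ 5 from α, and P2 gets 10 ≥ 7 from δ — Nash equilibrium.
(β, δ): P1 prefers α (7 > 6); P2 prefers γ (10 > 7) — not an equilibrium.

(β, γ)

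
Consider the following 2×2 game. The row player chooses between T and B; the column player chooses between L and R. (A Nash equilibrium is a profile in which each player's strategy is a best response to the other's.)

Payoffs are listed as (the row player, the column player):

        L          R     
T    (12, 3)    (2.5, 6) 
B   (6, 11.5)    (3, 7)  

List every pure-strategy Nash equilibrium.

none

(T, L): the column player prefers R (6 > 3) — not an equilibrium.
(T, R): the row player prefers B (3 > 2.5) — not an equilibrium.
(B, L): the row player prefers T (12 > 6) — not an equilibrium.
(B, R): the column player prefers L (11.5 > 7) — not an equilibrium.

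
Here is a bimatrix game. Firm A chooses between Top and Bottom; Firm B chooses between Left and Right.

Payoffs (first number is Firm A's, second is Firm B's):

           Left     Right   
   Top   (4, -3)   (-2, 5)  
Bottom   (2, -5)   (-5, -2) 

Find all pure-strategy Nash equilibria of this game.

(Top, Left): Firm B prefers Right (5 > -3) — not an equilibrium.
(Top, Right): Firm A gets -2 ≥ -5 from Bottom, and Firm B gets 5 ≥ -3 from Left — Nash equilibrium.
(Bottom, Left): Firm A prefers Top (4 > 2); Firm B prefers Right (-2 > -5) — not an equilibrium.
(Bottom, Right): Firm A prefers Top (-2 > -5) — not an equilibrium.

(Top, Right)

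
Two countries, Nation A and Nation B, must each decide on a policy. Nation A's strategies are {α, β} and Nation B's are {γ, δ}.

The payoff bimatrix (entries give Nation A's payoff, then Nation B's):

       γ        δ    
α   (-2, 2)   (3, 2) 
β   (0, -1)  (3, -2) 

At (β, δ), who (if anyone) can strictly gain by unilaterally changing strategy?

Nation B

Nation A at (β, δ) earns 3; deviating to α yields 3 — not better.
Nation B earns -2; deviating to γ yields -1 — a strict improvement.
Only Nation B has a strictly profitable deviation.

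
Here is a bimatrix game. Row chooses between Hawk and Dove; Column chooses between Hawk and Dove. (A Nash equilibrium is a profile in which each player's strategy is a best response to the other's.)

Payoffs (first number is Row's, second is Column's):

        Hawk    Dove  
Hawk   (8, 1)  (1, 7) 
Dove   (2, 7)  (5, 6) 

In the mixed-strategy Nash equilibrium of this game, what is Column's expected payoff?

First find x, the probability Row plays Hawk, from Column's indifference between Hawk and Dove: x + 7(1−x) = 7x + 6(1−x), giving x = 1/7.
Since Column is indifferent in equilibrium, Column's expected payoff equals the payoff from either column against (1/7, 6/7). Using Hawk: (1/7) + 7(6/7) = 43/7.

43/7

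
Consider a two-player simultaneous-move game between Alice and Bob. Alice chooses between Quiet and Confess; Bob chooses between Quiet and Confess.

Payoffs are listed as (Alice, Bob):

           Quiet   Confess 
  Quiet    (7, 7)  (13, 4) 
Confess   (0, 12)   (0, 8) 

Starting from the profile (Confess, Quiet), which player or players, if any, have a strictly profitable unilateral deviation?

Alice at (Confess, Quiet) earns 0; deviating to Quiet yields 7 — a strict improvement.
Bob earns 12; deviating to Confess yields 8 — not better.
Only Alice has a strictly profitable deviation.

Alice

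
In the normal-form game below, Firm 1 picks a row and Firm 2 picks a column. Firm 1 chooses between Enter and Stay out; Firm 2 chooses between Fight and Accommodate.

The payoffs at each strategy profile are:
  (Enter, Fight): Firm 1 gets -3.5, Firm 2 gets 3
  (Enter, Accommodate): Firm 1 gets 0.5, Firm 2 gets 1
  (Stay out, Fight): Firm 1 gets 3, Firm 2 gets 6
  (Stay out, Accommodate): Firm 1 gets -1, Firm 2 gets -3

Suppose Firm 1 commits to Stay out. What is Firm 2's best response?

Fight

Against Stay out, Firm 2 earns 6 from Fight and -3 from Accommodate.
So Fight is the best response.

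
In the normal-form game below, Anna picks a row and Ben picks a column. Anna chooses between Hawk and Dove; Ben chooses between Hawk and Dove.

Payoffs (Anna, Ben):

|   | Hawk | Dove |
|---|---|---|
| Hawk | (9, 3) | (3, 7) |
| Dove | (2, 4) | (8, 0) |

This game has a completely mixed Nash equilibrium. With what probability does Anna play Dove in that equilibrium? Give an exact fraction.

Let x be the probability that Anna plays Hawk. In a completely mixed equilibrium, Ben must be indifferent between Hawk and Dove.
Ben's expected payoff from Hawk is 3x + 4(1−x); from Dove it is 7x.
Setting these equal: −x + 4 = 7x, so x = 1/2.
Therefore Anna plays Dove with probability 1 − 1/2 = 1/2.

1/2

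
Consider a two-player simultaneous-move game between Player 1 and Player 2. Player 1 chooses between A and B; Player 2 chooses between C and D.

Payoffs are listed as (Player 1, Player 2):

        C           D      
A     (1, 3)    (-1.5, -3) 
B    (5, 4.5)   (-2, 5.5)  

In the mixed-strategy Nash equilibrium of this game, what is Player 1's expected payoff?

First find q, the probability Player 2 plays C, from Player 1's indifference between A and B: q − 1.5(1−q) = 5q − 2(1−q), giving q = 1/9.
Since Player 1 is indifferent in equilibrium, Player 1's expected payoff equals the payoff from either row against (1/9, 8/9). Using A: (1/9) − 1.5(8/9) = -11/9.

-11/9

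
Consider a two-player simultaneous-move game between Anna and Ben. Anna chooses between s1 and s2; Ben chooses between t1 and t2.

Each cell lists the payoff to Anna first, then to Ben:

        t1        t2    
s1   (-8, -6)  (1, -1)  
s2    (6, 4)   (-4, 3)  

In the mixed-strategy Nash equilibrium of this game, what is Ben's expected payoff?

First find x, the probability Anna plays s1, from Ben's indifference between t1 and t2: −6x + 4(1−x) = −x + 3(1−x), giving x = 1/6.
Since Ben is indifferent in equilibrium, Ben's expected payoff equals the payoff from either column against (1/6, 5/6). Using t1: −6(1/6) + 4(5/6) = 7/3.

7/3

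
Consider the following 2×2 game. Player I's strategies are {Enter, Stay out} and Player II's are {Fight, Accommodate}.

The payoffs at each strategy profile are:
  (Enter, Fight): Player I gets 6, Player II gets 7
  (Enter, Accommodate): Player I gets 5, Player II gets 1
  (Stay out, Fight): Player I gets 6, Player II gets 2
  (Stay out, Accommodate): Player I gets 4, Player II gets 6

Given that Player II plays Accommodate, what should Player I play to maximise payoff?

Enter

Against Accommodate, Player I earns 5 from Enter and 4 from Stay out.
So Enter is the best response.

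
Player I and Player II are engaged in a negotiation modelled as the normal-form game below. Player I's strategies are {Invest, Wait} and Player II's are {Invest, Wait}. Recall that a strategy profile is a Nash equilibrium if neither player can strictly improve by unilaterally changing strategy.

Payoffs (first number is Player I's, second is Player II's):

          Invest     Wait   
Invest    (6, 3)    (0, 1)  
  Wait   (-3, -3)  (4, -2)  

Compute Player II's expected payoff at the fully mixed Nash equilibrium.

-1

First find x, the probability Player I plays Invest, from Player II's indifference between Invest and Wait: 3x − 3(1−x) = x − 2(1−x), giving x = 1/3.
Since Player II is indifferent in equilibrium, Player II's expected payoff equals the payoff from either column against (1/3, 2/3). Using Invest: 3(1/3) − 3(2/3) = -1.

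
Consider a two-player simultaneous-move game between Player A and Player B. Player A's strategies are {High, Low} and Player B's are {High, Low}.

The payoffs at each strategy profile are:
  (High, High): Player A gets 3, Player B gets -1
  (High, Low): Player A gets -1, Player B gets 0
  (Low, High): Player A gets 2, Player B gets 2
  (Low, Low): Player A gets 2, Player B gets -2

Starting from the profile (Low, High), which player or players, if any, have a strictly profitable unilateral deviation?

Player A at (Low, High) earns 2; deviating to High yields 3 — a strict improvement.
Player B earns 2; deviating to Low yields -2 — not better.
Only Player A has a strictly profitable deviation.

Player A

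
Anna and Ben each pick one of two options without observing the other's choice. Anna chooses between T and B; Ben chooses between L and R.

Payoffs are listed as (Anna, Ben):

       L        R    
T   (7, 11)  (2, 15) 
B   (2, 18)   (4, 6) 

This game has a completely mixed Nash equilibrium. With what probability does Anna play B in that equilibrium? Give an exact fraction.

1/4

Let r be the probability that Anna plays T. In a completely mixed equilibrium, Ben must be indifferent between L and R.
Ben's expected payoff from L is 11r + 18(1−r); from R it is 15r + 6(1−r).
Setting these equal: −7r + 18 = 9r + 6, so r = 3/4.
Therefore Anna plays B with probability 1 − 3/4 = 1/4.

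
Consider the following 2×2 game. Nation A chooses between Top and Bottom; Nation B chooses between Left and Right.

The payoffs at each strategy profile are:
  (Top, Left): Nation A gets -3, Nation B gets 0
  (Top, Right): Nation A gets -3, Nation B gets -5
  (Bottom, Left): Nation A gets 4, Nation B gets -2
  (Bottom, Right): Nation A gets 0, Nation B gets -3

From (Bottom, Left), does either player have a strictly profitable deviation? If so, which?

Nation A at (Bottom, Left) earns 4; deviating to Top yields -3 — not better.
Nation B earns -2; deviating to Right yields -3 — not better.
Neither player can strictly improve; the profile is a Nash equilibrium.

Neither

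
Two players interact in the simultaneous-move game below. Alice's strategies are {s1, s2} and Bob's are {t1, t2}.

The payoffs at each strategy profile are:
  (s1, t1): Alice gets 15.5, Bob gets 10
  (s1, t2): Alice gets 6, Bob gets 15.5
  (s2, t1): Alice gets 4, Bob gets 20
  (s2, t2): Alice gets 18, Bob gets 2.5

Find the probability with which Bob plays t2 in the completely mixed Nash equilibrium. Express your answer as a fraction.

23/47

Let y be the probability that Bob plays t1. In a completely mixed equilibrium, Alice must be indifferent between s1 and s2.
Alice's expected payoff from s1 is 15.5y + 6(1−y); from s2 it is 4y + 18(1−y).
Setting these equal: 9.5y + 6 = −14y + 18, so y = 24/47.
Therefore Bob plays t2 with probability 1 − 24/47 = 23/47.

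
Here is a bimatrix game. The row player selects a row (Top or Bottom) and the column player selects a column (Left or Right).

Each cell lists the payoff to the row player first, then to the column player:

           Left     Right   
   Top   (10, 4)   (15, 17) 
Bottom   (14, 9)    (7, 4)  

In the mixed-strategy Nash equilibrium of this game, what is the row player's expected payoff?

35/3

First find q, the probability the column player plays Left, from the row player's indifference between Top and Bottom: 10q + 15(1−q) = 14q + 7(1−q), giving q = 2/3.
Since the row player is indifferent in equilibrium, the row player's expected payoff equals the payoff from either row against (2/3, 1/3). Using Top: 10(2/3) + 15(1/3) = 35/3.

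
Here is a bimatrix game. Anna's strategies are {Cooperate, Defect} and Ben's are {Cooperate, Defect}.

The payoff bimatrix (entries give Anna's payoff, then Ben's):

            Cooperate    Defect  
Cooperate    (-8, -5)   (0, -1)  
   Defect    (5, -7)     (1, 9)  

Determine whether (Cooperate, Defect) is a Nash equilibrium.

At (Cooperate, Defect), Anna earns 0; switching to Defect would give 1, so Anna would deviate.
Ben earns -1; switching to Cooperate would give -5, so Ben has no profitable deviation.
Since at least one player can profitably deviate, this is not a Nash equilibrium.

No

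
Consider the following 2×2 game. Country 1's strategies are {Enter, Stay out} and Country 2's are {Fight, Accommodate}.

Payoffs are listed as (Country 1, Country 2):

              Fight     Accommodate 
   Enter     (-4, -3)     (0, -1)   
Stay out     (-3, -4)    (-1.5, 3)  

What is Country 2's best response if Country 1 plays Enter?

Accommodate

Against Enter, Country 2 earns -3 from Fight and -1 from Accommodate.
So Accommodate is the best response.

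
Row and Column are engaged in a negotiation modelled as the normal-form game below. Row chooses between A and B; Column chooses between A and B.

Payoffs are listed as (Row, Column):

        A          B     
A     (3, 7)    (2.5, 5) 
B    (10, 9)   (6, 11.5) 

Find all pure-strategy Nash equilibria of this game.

(B, B)

(A, A): Row prefers B (10 > 3) — not an equilibrium.
(A, B): Row prefers B (6 > 2.5); Column prefers A (7 > 5) — not an equilibrium.
(B, A): Column prefers B (11.5 > 9) — not an equilibrium.
(B, B): Row gets 6 ≥ 2.5 from A, and Column gets 11.5 ≥ 9 from A — Nash equilibrium.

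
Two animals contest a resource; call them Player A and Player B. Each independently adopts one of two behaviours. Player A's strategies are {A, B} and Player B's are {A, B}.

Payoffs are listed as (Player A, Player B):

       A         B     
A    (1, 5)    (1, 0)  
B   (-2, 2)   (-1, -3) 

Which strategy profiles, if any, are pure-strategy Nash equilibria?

(A, A): Player A gets 1 ≥ -2 from B, and Player B gets 5 ≥ 0 from B — Nash equilibrium.
(A, B): Player B prefers A (5 > 0) — not an equilibrium.
(B, A): Player A prefers A (1 > -2) — not an equilibrium.
(B, B): Player A prefers A (1 > -1); Player B prefers A (2 > -3) — not an equilibrium.

(A, A)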